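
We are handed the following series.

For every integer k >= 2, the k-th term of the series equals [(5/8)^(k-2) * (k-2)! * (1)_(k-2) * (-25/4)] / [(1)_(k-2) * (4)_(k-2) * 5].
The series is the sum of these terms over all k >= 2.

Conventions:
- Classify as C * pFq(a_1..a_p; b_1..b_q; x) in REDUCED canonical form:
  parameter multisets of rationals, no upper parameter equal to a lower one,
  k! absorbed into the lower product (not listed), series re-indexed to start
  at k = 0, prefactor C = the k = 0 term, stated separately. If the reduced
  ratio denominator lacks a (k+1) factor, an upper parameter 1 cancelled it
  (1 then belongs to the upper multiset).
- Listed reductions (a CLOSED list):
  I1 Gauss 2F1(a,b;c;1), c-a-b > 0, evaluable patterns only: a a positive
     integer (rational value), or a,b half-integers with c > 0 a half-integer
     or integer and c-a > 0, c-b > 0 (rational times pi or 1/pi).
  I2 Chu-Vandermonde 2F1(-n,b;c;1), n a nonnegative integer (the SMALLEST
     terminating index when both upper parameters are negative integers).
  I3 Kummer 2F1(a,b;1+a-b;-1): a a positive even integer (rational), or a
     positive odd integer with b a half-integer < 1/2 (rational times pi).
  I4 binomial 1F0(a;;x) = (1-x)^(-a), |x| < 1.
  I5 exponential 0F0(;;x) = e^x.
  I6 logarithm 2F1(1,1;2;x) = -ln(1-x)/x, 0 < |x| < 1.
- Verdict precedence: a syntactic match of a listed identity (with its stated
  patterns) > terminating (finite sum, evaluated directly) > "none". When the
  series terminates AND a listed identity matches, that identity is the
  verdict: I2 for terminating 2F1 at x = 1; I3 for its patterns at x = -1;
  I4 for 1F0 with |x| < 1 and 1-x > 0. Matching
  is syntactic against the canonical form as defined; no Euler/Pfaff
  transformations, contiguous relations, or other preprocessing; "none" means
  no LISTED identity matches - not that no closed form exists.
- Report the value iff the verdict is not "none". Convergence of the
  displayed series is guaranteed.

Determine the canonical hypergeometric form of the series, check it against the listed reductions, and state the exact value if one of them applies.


With C = -5/4: the canonical form is 2F1(1, 1; 4; 5/8). Verdict: none. No listed pattern accepts 2F1(1, 1; 4; 5/8).

The tell: x = (5/8) and (1)_k (C = -5/4) is k! itself.
Step ratio: r(k) = (5/8) * (k+1) (k+1) / [(k+4) (k+1)] - rational in k. x = (5/8); t_0 = -5/4; negate the roots.


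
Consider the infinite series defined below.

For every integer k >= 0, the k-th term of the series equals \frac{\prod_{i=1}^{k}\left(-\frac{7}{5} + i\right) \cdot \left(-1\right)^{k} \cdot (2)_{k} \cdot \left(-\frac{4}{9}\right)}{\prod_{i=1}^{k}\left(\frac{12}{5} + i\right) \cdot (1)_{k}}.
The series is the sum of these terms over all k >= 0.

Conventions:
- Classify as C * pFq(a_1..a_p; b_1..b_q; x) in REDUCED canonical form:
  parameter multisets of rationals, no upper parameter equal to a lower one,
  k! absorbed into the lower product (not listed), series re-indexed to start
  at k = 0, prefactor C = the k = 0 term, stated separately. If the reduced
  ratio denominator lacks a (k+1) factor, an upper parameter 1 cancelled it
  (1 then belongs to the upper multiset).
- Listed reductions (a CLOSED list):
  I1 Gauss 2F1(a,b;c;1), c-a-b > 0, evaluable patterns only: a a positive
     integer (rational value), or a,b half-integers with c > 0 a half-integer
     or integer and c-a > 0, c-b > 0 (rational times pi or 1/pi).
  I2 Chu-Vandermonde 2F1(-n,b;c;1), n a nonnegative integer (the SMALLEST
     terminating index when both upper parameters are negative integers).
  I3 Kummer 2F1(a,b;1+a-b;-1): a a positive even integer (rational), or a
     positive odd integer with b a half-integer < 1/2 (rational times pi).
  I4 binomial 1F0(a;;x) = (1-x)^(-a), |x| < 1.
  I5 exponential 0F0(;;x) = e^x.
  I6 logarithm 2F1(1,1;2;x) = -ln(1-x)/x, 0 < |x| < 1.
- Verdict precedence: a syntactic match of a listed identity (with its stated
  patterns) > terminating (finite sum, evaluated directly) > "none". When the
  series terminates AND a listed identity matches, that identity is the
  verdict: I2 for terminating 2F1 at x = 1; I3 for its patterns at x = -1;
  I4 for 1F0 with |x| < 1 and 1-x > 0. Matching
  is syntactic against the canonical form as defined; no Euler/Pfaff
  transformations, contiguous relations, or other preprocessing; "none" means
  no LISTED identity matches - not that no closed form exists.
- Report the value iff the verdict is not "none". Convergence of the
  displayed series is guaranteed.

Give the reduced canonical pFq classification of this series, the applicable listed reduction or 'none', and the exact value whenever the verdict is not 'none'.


The series (x = -1) is 2F1: upper {-\frac{2}{5}, 2}, lower {\frac{17}{5}}, prefactor -\frac{4}{9}. Verdict: this is Kummer (I3) (x = -1; c = \frac{17}{5} equals 1+a-b for upper {-\frac{2}{5}, 2}: listed pattern). Value: -\frac{8}{15}.

First insight: from the first term -\frac{4}{9}: (1)_k (C = -4/9) is k! itself.
Step ratio: r(k) = -1 * (k-\frac{2}{5}) (k+2) / [(k+\frac{17}{5}) (k+1)] - poly over poly, x = -1 from leading terms; C = -\frac{4}{9} at k = 0.


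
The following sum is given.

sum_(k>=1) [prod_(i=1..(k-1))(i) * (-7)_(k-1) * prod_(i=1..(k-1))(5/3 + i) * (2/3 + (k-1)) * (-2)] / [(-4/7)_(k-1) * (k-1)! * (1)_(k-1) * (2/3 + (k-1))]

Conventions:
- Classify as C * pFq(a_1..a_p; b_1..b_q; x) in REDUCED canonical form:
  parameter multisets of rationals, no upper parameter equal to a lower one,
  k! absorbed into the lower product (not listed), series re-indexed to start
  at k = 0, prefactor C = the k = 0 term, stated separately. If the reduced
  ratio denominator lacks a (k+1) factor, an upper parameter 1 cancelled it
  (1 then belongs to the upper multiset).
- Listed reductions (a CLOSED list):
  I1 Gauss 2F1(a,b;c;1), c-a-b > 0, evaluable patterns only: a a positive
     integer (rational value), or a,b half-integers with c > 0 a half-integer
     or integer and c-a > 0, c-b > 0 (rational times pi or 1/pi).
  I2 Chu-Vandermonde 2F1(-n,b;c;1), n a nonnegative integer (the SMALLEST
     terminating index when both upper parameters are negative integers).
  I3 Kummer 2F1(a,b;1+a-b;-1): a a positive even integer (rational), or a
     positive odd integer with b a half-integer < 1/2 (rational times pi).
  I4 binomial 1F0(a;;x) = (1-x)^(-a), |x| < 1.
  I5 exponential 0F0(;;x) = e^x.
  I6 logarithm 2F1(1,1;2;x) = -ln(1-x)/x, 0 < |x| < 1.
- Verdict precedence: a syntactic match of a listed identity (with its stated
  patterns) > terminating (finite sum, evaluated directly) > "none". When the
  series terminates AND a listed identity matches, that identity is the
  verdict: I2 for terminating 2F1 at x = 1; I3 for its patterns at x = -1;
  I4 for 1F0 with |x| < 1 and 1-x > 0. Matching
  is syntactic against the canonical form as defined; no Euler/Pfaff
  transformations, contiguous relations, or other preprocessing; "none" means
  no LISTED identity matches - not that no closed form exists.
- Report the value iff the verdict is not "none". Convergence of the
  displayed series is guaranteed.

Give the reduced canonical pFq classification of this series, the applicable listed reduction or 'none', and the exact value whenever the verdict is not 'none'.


Reduced: x = 1, 2F1, upper = {-7, 8/3}, lower = {-4/7}, C = -2. Verdict at x = 1: Chu-Vandermonde (I2) matches (terminating 2F1 at x = 1 with n = 7, b = 8/3, c = -4/7). Exact value: 2622412/11593287.

First insight: t_0 = -2 here, and the running product (C = -2, x = 1) telescopes to a rising factorial.
Ratio: r(k) = 1 * (k-7) (k+8/3) / [(k-4/7) (k+1)] - rational; roots negated = parameters, x = 1, C = -2.


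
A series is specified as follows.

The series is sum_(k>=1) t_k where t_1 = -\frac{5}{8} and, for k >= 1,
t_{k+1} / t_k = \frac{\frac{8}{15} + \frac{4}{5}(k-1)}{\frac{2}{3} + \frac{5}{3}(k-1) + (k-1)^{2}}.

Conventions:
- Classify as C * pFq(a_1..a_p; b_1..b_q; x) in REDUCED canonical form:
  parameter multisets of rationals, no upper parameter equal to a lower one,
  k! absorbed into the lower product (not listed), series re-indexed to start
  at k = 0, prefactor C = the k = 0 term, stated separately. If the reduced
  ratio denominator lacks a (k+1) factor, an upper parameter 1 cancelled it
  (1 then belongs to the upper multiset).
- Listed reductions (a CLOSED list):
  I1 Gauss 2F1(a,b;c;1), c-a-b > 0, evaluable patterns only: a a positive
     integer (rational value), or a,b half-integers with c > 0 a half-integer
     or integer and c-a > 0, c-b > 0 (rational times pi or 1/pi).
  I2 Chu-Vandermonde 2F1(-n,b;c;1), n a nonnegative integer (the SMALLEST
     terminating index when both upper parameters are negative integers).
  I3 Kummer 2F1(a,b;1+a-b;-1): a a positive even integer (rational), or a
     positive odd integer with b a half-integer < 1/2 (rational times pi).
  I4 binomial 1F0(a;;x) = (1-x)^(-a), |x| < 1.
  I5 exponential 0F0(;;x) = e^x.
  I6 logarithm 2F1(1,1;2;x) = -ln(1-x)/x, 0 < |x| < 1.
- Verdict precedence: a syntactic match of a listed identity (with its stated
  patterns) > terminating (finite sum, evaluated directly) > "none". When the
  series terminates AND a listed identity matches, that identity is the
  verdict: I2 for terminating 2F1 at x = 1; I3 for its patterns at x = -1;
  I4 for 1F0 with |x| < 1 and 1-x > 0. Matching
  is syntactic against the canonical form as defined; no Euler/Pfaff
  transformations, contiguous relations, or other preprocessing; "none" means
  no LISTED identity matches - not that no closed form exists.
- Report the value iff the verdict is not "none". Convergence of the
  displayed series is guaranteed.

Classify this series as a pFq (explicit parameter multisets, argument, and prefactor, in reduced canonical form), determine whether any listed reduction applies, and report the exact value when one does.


Prefactor -\frac{5}{8}, argument \frac{4}{5}: 0F0 with upper {-} over lower {-}. Verdict: the I5 exponential reduction fires (the 0F0 exponential series at x = \frac{4}{5}). Value: \left(-\frac{5}{8}\right) \cdot e^{\frac{4}{5}}.

First insight: from the first term -\frac{5}{8}: the expanded ratio factors over Q; C = -5/8, x = 4/5, roots give parameters.
Ratio: r(k) = \frac{4}{5} * 1 / [(k+1)] - rational in k. x = \frac{4}{5}; t_0 = -\frac{5}{8}; negate the roots.


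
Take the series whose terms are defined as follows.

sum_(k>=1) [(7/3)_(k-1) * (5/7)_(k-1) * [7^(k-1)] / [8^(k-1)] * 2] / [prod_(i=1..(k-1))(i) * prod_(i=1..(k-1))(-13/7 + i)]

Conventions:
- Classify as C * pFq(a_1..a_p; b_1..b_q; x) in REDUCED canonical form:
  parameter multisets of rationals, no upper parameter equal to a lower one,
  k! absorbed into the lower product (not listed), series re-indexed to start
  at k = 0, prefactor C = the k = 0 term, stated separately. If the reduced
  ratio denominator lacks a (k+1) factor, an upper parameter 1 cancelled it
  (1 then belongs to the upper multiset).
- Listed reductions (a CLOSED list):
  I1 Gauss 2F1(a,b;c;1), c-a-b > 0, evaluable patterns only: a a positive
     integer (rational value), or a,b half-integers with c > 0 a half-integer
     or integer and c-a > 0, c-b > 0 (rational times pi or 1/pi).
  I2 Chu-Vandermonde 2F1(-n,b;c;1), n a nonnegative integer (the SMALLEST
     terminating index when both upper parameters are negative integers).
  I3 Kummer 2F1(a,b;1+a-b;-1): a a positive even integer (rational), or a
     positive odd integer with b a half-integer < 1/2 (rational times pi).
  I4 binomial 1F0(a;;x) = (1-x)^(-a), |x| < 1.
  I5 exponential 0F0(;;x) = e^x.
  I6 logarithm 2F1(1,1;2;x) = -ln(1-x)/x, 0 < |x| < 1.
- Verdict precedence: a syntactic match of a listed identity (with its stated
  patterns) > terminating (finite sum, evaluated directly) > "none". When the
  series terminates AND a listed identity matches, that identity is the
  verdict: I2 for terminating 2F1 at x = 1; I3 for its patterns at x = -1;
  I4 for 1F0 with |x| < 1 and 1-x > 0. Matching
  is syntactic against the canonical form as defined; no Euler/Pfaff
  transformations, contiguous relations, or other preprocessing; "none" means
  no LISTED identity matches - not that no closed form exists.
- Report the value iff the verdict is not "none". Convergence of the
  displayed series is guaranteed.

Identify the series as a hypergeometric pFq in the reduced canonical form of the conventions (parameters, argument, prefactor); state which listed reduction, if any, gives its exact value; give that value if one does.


Structural cue: with t_0 = 2, the product of the first k integers (C = 2) is k!.
Term ratio: r(k) = (7/8) * (k+5/7) (k+7/3) / [(k-6/7) (k+1)] - rational; roots negated = parameters, x = (7/8), C = 2.

The series (x = 7/8) is 2F1: upper {5/7, 7/3}, lower {-6/7}, prefactor 2. Verdict: none here - no I1-I6 shape fits x = 7/8 with lower {-6/7}.


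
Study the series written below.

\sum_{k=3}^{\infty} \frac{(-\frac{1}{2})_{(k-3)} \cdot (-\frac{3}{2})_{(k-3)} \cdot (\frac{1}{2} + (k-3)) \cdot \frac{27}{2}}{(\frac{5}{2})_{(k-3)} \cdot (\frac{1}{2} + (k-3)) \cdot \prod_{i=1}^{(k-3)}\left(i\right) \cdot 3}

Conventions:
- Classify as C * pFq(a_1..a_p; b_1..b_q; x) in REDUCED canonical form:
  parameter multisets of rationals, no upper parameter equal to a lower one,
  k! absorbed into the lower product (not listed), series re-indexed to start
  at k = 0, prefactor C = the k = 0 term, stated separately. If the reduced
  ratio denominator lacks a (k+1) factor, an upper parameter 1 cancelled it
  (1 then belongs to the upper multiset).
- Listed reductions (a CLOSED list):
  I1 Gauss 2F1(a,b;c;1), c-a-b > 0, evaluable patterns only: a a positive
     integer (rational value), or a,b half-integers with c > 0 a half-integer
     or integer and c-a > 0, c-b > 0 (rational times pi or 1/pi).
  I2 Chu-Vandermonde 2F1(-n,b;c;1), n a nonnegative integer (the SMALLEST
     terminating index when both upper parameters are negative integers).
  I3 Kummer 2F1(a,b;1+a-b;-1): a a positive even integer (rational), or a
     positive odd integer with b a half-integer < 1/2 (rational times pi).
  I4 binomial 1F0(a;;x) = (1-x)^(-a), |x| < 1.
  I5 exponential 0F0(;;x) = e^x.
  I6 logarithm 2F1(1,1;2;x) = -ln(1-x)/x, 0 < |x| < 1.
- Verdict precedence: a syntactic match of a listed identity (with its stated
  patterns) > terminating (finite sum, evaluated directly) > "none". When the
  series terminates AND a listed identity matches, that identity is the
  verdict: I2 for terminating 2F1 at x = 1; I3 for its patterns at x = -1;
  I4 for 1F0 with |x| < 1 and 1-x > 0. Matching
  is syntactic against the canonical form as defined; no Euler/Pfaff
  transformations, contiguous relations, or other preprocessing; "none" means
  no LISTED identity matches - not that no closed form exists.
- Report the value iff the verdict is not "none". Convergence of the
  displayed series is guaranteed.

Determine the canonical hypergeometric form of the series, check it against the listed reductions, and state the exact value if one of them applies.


At argument 1: a 2F1 with upper {-\frac{3}{2}, -\frac{1}{2}}, lower {\frac{5}{2}}, scaled by C = \frac{9}{2}. Verdict: the half-integer Gauss pattern (I1) matches (x = 1; upper {-\frac{3}{2}, -\frac{1}{2}} half-integers, c = \frac{5}{2} in the evaluable pattern). Hence: \frac{945}{512} \cdot \pi.

Key observation: with t_0 = \frac{9}{2}, the product of the first k integers (prefactor 9/2) is k!.
Adjacent-term ratio: r(k) = 1 * (k-\frac{3}{2}) (k-\frac{1}{2}) / [(k+\frac{5}{2}) (k+1)] - rational; roots negated = parameters, x = 1, C = \frac{9}{2}.


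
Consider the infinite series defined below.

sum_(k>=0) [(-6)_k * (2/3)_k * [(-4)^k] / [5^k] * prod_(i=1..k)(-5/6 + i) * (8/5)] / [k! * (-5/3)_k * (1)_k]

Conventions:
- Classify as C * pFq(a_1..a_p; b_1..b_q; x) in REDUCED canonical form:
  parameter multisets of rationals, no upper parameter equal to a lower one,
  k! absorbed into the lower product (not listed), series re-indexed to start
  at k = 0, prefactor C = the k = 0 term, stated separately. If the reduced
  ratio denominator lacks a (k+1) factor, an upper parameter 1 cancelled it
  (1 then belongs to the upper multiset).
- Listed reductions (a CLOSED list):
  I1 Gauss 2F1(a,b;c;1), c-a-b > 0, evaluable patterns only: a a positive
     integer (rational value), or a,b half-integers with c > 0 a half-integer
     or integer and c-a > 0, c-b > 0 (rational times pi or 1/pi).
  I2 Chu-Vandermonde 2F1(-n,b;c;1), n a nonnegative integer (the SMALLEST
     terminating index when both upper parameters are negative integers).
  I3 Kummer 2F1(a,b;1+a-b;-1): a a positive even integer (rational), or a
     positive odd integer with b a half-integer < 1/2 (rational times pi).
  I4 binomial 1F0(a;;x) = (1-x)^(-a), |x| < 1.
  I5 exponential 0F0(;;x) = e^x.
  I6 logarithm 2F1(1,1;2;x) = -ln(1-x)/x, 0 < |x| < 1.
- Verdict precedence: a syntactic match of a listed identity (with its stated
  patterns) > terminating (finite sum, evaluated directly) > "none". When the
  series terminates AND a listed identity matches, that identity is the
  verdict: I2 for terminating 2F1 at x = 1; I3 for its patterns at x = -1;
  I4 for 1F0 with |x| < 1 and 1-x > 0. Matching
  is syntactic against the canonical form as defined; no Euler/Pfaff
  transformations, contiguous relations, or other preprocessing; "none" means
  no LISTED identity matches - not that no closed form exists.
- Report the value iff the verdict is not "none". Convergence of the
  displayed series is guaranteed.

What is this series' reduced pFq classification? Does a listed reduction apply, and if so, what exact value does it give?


The series (x = -4/5) is 3F2: upper {-6, 1/6, 2/3}, lower {-5/3, 1}, prefactor 8/5. Verdict: terminating at k = 6: the factor (-6)_k kills every later term; summing the 7 survivors is exact. Sum: 16130687032/512578125.

First insight: from the first term 8/5: the two geometric factors (prefactor 8/5) combine into one argument.
Step ratio: r(k) = (-4/5) * (k-6) (k+1/6) (k+2/3) / [(k-5/3) (k+1) (k+1)] - rational in k, leading ratio (-4/5); with t_0 = 8/5, classification follows.


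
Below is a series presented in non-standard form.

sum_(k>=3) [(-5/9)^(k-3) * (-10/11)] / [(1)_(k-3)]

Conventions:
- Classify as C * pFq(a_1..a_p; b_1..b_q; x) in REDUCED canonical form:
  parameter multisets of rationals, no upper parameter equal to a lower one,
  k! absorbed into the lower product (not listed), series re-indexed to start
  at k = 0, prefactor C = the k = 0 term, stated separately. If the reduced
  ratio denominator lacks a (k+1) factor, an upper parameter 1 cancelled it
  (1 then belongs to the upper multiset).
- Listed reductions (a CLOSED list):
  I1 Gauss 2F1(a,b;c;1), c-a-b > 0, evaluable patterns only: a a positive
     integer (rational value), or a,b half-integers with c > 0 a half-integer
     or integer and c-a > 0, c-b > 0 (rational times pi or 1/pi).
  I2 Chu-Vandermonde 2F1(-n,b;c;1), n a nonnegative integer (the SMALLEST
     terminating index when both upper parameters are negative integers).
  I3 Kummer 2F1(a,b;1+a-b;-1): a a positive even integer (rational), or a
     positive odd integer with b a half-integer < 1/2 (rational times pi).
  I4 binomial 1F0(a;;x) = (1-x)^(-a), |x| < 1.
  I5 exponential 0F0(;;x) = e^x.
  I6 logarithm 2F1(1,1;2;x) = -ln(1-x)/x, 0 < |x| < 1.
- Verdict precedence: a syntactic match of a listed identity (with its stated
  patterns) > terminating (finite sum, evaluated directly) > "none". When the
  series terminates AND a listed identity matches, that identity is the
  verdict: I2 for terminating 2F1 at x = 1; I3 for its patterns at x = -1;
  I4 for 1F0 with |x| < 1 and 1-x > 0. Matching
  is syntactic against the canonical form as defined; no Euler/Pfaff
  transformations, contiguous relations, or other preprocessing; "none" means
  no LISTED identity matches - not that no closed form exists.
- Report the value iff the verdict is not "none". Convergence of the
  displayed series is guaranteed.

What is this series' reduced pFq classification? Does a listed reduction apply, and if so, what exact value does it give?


Prefactor -10/11, argument -5/9: 0F0 with upper {-} over lower {-}. Verdict: the I5 exponential reduction fires (the 0F0 exponential series at x = -5/9). Hence: (-10/11) * e^(-5/9).

Key step: from the first term -10/11: (1)_k (prefactor -10/11) is k! itself.
Adjacent-term ratio: r(k) = (-5/9) * 1 / [(k+1)] - rational in k. x = (-5/9); t_0 = -10/11; negate the roots.


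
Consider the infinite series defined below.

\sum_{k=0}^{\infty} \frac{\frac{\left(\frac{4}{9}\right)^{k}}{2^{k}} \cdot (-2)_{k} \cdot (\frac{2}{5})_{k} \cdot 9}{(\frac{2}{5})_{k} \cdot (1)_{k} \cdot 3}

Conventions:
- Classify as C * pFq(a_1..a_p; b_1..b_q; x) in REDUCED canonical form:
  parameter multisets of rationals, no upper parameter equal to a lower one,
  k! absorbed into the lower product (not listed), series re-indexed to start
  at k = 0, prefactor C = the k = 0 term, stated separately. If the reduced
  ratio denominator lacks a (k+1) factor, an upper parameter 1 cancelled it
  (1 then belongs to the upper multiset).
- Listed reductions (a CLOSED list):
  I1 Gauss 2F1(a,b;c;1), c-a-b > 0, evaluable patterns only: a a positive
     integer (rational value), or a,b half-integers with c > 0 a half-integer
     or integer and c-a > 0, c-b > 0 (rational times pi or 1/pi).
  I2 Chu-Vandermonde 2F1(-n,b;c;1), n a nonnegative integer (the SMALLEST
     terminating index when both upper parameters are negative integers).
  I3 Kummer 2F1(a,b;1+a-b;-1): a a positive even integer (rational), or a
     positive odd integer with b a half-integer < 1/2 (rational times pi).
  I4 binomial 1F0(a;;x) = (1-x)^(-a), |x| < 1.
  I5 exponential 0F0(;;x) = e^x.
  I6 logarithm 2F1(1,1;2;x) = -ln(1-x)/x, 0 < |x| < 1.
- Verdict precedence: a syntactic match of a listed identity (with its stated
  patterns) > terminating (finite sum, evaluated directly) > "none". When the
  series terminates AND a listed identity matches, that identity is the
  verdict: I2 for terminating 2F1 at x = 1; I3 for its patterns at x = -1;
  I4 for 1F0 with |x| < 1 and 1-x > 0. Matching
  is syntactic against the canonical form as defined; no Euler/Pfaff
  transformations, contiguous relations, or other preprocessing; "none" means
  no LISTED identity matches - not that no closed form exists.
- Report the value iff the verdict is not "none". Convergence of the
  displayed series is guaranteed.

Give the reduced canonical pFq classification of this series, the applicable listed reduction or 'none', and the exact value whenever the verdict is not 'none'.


With C = 3: the canonical form is 1F0(-2; -; \frac{2}{9}). Verdict at x = \frac{2}{9}: binomial (I4) matches (the 1F0 binomial series: exponent 2, x = \frac{2}{9}). Its exact value is \frac{49}{27}.

The tell: t_0 being 3, the constant factors (C = 3, x = 2/9) combine into one prefactor.
Step ratio: r(k) = \frac{2}{9} * (k-2) / [(k+1)] - poly over poly, x = \frac{2}{9} from leading terms; C = 3 at k = 0.


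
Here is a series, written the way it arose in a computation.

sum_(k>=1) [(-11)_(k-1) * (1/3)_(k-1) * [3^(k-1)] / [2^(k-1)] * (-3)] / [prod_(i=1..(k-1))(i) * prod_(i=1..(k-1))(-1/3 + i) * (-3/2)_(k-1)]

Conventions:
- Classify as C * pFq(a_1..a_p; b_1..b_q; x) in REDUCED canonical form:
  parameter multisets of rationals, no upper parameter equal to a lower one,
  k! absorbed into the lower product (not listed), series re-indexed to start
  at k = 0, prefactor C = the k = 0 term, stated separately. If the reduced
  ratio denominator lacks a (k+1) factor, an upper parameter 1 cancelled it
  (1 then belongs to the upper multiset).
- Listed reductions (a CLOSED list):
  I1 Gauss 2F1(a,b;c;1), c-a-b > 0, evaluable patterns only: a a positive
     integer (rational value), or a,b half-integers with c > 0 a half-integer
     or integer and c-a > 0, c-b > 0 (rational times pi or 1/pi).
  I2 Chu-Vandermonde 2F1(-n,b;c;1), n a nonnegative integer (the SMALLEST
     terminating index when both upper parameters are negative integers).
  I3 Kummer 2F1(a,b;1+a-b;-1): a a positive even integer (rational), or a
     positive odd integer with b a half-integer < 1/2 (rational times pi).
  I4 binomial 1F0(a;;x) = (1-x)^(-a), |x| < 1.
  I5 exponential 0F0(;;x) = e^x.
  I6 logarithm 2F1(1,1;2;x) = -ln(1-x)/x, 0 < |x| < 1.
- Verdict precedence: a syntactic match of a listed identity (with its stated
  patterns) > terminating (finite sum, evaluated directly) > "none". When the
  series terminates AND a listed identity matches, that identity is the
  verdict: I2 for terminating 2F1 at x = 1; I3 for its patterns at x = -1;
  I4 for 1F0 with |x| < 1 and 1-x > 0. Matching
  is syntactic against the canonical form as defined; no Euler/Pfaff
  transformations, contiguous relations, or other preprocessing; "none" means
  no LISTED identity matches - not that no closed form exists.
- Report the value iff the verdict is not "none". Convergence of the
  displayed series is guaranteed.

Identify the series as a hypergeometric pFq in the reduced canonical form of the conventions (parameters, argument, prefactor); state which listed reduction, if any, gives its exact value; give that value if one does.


Prefactor -3, argument 3/2: 2F2 with upper {-11, 1/3} over lower {-3/2, 2/3}. Verdict: terminating - upper parameter -11 makes this a finite sum (last index 11), evaluated exactly. Sum: 26283186087/7718230520.

Key observation: with t_0 = -3, the product of the first k integers (prefactor -3) is k!.
Consecutive-term ratio: r(k) = (3/2) * (k-11) (k+1/3) / [(k-3/2) (k+2/3) (k+1)] ; factor over Q: parameters, x = (3/2), and C = -3.


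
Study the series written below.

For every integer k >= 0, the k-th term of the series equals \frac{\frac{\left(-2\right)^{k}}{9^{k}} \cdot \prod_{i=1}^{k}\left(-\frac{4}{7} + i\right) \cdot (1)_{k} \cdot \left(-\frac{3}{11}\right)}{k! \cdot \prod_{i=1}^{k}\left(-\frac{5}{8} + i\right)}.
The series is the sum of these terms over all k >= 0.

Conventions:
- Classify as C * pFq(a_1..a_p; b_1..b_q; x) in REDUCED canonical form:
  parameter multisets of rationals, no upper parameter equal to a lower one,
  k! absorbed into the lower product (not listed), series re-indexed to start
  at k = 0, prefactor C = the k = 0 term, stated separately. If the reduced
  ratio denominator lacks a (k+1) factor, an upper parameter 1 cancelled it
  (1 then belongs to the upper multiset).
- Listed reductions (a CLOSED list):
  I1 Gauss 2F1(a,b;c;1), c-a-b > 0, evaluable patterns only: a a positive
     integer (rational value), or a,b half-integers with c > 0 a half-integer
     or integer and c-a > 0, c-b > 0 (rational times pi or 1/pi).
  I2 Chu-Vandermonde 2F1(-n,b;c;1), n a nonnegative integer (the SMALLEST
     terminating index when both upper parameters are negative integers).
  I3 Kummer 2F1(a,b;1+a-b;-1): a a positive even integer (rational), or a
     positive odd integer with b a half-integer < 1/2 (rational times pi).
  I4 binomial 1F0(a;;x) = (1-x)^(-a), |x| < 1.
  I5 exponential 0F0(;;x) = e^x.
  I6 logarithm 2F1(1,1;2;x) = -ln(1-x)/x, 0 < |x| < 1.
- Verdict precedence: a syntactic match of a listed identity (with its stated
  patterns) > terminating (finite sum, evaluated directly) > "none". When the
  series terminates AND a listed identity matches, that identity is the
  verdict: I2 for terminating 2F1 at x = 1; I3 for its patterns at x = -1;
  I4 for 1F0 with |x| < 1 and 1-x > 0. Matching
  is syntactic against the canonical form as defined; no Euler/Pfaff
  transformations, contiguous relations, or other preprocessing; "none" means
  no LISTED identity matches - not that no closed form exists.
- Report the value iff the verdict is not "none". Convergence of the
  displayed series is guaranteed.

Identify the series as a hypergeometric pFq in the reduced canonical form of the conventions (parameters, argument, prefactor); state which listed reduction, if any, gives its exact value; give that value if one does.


With C = -\frac{3}{11}: the canonical form is 2F1(\frac{3}{7}, 1; \frac{3}{8}; -\frac{2}{9}). Verdict: none - this 2F1 at x = -\frac{2}{9} matches no listed pattern, and upper {\frac{3}{7}, 1} holds no stopper.

The tell: t_0 = -\frac{3}{11} here, and the lower running product (prefactor -3/11) is a rising factorial.
Step ratio: r(k) = -\frac{2}{9} * (k+\frac{3}{7}) (k+1) / [(k+\frac{3}{8}) (k+1)] - poly over poly, x = -\frac{2}{9} from leading terms; C = -\frac{3}{11} at k = 0.


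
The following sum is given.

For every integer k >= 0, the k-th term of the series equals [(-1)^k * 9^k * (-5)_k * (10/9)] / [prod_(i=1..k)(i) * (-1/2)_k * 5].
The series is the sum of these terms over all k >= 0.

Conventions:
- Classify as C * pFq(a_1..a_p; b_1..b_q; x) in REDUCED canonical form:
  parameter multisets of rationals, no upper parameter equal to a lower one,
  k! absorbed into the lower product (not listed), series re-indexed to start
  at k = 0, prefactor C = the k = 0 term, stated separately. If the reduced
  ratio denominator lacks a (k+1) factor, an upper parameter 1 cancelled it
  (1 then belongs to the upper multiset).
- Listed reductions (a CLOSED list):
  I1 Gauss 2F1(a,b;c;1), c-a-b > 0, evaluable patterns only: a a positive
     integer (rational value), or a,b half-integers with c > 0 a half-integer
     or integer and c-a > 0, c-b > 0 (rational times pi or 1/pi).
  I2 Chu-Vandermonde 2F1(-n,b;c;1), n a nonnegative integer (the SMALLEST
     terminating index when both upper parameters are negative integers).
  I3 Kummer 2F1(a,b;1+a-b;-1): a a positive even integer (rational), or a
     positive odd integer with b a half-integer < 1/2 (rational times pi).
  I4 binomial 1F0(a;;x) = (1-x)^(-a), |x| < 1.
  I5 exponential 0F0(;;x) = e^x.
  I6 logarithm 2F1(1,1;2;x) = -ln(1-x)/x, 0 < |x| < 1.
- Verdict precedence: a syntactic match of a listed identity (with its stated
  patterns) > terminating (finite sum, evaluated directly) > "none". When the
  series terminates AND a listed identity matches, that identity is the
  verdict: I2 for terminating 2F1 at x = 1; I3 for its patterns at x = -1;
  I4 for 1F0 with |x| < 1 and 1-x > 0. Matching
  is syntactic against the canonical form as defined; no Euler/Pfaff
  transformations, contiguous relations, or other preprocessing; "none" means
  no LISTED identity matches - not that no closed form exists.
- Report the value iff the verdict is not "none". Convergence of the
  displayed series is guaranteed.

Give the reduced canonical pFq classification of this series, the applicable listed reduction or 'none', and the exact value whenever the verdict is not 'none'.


Classification (C = 2/9): 1F1 with upper {-5}, lower {-1/2}, argument x = -9. Verdict: terminating. With -5 upstairs the series is a 6-term polynomial sum; evaluated term by term. Exact value: -5302982/315.

Structural cue: t_0 being 2/9, the constant factors (prefactor 2/9) combine into one prefactor.
Consecutive-term ratio: r(k) = (-9) * (k-5) / [(k-1/2) (k+1)] - rational in k, leading ratio (-9); with t_0 = 2/9, classification follows.


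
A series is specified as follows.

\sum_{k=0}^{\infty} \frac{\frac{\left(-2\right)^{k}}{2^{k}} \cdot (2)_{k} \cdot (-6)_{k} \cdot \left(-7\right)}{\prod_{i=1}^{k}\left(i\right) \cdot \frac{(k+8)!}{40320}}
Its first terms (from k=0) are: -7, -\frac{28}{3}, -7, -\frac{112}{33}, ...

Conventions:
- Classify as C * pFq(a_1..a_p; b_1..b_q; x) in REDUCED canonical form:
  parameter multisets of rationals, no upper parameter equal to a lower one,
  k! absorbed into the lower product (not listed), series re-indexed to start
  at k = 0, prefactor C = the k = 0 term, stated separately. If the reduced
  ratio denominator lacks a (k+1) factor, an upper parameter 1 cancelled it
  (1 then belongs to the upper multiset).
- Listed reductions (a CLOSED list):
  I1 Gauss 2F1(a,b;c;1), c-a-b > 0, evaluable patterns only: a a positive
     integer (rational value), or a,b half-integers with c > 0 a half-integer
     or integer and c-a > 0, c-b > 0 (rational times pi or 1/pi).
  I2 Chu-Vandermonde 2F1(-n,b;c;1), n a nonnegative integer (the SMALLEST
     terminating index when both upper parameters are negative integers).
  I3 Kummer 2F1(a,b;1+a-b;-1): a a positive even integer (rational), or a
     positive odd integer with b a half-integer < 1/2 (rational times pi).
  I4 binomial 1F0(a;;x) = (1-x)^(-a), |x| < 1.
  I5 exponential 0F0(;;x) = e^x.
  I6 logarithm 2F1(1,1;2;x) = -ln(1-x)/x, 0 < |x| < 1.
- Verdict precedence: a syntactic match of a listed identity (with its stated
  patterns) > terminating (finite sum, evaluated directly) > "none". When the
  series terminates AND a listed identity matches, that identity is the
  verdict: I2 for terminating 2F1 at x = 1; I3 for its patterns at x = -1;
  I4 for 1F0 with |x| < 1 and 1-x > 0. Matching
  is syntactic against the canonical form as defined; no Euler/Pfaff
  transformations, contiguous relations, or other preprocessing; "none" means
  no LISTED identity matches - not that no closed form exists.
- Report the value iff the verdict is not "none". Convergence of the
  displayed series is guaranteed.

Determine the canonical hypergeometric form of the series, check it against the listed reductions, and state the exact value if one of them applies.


Reduced: x = -1, 2F1, upper = {-6, 2}, lower = {9}, C = -7. Verdict at x = -1: Kummer (I3) matches (x = -1; c = 9 equals 1+a-b for upper {-6, 2}: listed pattern). Its exact value is -28.

Key observation: t_0 = -7 here, and the two k-th powers (C = -7, x = -1) combine into one argument.
Term ratio: r(k) = -1 * (k-6) (k+2) / [(k+9) (k+1)] ; factor over Q: parameters, x = -1, and C = -7.


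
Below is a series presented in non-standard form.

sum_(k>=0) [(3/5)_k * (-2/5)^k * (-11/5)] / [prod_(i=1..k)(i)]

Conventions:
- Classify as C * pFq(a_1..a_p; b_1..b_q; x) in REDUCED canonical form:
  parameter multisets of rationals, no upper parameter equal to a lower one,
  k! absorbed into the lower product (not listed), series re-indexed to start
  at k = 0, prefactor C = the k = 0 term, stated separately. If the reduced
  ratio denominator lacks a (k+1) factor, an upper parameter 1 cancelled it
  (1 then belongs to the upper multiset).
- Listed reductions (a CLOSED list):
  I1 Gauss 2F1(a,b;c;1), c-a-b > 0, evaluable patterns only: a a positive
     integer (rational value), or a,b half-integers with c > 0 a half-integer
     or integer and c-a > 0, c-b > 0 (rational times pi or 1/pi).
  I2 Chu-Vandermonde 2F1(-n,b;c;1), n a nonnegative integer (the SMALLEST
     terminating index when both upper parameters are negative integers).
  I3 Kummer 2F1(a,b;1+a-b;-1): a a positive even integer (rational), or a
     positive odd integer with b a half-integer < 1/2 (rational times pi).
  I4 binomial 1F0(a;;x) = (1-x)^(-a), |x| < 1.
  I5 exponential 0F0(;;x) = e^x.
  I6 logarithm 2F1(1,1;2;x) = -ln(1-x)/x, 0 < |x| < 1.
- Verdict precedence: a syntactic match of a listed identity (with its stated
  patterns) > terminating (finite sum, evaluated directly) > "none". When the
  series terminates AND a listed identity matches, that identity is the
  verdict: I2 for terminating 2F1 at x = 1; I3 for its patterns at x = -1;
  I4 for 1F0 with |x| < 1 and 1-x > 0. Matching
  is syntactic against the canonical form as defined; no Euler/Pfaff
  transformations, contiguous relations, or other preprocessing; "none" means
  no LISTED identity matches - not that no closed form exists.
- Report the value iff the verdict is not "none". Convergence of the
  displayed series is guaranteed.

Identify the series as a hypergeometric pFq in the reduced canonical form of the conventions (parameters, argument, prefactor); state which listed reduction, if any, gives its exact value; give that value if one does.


Reduced: x = -2/5, 1F0, upper = {3/5}, lower = {-}, C = -11/5. Verdict (x = -2/5): binomial (I4) applies (the 1F0 binomial series: exponent -3/5, x = -2/5). Its exact value is (-11/5) * (7/5)^(-3/5).

The tell: x = (-2/5) and the product of the first k integers (C = -11/5, x = -2/5) is k!.
Ratio: r(k) = (-2/5) * (k+3/5) / [(k+1)] - rational in k. x = (-2/5); t_0 = -11/5; negate the roots.


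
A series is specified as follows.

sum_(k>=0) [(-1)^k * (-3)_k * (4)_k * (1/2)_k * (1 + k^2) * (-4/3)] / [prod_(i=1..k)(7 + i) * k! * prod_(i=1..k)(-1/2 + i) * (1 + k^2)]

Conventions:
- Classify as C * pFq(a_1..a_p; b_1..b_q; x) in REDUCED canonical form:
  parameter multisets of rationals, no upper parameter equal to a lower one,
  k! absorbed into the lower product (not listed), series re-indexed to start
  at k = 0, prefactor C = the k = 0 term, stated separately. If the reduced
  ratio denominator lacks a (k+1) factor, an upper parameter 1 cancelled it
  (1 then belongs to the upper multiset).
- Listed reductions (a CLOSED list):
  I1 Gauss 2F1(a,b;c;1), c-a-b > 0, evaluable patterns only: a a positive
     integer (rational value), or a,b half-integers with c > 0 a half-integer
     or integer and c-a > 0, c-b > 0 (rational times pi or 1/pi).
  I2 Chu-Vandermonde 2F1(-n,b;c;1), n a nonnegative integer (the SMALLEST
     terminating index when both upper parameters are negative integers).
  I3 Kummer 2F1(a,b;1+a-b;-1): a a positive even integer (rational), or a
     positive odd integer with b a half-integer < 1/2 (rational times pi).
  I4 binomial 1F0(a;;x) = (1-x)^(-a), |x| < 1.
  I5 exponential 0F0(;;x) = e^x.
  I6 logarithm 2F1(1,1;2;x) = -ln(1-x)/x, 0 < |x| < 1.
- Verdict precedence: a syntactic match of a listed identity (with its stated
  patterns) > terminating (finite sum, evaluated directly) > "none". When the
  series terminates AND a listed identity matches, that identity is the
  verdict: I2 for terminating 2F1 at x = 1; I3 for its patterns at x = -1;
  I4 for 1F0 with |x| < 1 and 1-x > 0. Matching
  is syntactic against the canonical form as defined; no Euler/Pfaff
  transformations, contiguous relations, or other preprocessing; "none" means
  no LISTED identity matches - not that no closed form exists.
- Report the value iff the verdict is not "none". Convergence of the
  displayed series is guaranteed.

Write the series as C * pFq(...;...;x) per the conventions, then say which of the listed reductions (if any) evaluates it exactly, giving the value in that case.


This is -4/3 * 2F1(-3, 4; 8; -1) in reduced canonical form. Verdict: this is Kummer (I3) (x = -1; c = 8 equals 1+a-b for upper {-3, 4}: listed pattern). Value: -14/3.

Key step: with t_0 = -4/3, the lower running product (C = -4/3, x = -1) is a rising factorial.
Step ratio: r(k) = (-1) * (k-3) (k+4) / [(k+8) (k+1)] ; factor over Q: parameters, x = (-1), and C = -4/3.


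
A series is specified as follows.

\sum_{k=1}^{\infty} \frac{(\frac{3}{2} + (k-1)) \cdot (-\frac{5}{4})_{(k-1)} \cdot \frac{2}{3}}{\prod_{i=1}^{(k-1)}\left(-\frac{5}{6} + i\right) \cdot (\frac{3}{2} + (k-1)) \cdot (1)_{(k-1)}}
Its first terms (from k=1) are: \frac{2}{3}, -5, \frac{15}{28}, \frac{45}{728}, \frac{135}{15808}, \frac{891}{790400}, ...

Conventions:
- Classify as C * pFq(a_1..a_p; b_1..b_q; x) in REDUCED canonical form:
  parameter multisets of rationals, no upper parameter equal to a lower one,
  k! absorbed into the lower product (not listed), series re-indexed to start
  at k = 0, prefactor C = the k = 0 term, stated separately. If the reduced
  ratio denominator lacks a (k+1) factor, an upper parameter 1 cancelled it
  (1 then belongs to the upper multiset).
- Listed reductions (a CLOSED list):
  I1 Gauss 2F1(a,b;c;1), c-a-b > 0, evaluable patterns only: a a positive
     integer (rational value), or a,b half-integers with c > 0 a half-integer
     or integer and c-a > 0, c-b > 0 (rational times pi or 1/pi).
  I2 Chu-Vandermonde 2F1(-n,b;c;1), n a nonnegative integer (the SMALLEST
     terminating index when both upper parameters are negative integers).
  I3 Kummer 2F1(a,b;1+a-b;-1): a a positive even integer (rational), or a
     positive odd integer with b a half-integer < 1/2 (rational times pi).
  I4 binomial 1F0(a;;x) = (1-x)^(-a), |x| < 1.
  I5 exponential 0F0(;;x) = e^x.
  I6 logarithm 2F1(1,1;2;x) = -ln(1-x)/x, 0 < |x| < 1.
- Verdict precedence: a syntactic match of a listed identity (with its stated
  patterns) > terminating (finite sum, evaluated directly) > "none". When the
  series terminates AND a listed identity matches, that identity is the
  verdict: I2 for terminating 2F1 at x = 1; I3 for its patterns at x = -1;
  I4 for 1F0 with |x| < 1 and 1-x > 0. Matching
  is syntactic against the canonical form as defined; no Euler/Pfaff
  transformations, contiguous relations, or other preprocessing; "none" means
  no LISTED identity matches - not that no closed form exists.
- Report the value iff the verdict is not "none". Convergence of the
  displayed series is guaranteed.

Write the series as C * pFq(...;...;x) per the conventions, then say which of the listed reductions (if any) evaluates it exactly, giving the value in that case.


This is \frac{2}{3} * 1F1(-\frac{5}{4}; \frac{1}{6}; 1) in reduced canonical form. Verdict: none (x = 1): each listed identity misses the multisets {-\frac{5}{4}} ; {\frac{1}{6}}.

The tell: with t_0 = \frac{2}{3}, k + 3/2 divides numerator and denominator alike; C = 2/3 after cancelling.
Ratio: r(k) = 1 * (k-\frac{5}{4}) / [(k+\frac{1}{6}) (k+1)] - rational in k. x = 1; t_0 = \frac{2}{3}; negate the roots.
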